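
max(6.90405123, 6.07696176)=6.90405123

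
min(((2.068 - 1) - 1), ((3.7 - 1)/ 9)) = 0.068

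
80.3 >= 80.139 True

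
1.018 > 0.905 True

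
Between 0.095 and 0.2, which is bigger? 0.2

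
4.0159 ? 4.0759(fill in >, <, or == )<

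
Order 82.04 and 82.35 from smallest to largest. 82.04, 82.35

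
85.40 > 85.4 False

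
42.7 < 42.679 False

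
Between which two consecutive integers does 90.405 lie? 90 and 91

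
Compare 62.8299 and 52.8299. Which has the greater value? 62.8299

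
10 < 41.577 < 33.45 False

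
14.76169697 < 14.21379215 False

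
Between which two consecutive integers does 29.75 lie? 29 and 30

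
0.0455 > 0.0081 True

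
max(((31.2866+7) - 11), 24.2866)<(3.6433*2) False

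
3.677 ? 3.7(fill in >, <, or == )<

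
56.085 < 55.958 False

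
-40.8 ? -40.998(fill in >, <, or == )>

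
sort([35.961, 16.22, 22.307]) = [16.22, 22.307, 35.961]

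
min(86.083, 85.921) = 85.921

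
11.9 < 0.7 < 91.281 False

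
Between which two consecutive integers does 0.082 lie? 0 and 1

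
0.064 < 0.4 True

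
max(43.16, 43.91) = 43.91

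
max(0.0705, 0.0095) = 0.0705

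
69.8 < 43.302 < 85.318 False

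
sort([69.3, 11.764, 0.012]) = [0.012, 11.764, 69.3]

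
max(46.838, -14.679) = 46.838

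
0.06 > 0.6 False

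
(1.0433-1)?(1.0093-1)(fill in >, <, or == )>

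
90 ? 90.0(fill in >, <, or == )==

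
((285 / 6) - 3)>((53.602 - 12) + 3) False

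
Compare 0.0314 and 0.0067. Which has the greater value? 0.0314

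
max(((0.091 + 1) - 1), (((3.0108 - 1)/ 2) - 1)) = 0.091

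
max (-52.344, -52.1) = -52.1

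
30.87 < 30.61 False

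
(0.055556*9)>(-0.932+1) True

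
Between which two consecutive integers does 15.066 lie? 15 and 16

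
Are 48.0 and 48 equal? Yes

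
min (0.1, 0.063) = 0.063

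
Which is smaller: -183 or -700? -700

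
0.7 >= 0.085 True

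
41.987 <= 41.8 False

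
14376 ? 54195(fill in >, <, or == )<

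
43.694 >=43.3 True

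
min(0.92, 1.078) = 0.92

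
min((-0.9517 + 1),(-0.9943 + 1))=0.0057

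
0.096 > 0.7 False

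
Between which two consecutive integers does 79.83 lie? 79 and 80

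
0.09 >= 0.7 False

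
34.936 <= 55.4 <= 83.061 True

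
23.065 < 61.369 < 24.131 False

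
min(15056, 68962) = 15056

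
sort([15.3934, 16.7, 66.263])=[15.3934, 16.7, 66.263]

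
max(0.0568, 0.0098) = 0.0568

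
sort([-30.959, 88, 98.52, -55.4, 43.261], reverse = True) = [98.52, 88, 43.261, -30.959, -55.4]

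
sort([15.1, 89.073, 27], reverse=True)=[89.073, 27, 15.1]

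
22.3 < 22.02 False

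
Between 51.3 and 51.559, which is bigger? 51.559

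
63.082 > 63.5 False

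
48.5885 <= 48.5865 False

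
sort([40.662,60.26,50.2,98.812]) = [40.662,50.2,60.26,98.812]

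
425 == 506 False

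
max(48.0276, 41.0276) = 48.0276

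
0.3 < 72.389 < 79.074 True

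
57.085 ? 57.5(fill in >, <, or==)<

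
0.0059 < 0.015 True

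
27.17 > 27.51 False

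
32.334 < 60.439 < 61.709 True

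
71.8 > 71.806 False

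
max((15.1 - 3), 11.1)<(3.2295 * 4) True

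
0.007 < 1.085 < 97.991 True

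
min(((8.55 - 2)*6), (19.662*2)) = 39.3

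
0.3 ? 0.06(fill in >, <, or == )>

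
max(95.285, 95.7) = 95.7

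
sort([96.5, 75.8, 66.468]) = [66.468, 75.8, 96.5]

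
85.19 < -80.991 False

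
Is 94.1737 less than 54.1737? No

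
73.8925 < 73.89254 True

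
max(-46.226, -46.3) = -46.226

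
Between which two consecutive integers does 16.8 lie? 16 and 17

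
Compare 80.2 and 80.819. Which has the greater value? 80.819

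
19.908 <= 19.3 False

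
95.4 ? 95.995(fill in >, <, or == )<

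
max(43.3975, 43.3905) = 43.3975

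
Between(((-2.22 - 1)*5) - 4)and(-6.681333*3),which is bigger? (-6.681333*3)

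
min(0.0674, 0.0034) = 0.0034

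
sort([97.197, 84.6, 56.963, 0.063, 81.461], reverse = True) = [97.197, 84.6, 81.461, 56.963, 0.063]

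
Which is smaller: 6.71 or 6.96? 6.71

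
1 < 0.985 False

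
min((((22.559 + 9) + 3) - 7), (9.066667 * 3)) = 27.200001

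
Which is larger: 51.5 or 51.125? 51.5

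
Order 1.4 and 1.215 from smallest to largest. 1.215, 1.4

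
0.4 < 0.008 False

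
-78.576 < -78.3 True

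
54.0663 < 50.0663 False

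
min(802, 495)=495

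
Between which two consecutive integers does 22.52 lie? 22 and 23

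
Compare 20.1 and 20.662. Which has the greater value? 20.662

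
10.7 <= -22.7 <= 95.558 False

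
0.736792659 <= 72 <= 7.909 False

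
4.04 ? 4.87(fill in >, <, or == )<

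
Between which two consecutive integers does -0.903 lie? -1 and 0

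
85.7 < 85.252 False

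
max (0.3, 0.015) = 0.3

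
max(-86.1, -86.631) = -86.1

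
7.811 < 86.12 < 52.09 False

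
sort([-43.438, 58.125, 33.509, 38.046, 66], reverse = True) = [66, 58.125, 38.046, 33.509, -43.438]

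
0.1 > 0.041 True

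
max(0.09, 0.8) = 0.8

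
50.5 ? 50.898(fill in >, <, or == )<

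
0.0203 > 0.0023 True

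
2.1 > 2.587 False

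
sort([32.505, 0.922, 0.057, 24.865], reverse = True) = [32.505, 24.865, 0.922, 0.057]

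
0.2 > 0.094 True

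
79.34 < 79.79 True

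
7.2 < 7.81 True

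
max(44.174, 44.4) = 44.4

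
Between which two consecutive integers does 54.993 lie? 54 and 55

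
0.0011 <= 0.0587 True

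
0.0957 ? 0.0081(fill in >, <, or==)>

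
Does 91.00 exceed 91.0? No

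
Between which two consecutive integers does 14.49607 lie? 14 and 15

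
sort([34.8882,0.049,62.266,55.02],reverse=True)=[62.266,55.02,34.8882,0.049]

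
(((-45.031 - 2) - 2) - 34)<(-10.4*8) False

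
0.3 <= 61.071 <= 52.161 False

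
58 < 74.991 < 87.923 True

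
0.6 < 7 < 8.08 True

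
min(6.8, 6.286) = 6.286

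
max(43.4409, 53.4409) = 53.4409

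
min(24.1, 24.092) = 24.092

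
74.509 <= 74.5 False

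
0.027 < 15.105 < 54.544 True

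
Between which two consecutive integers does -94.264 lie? -95 and -94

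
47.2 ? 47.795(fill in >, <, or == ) <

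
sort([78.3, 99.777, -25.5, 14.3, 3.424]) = [-25.5, 3.424, 14.3, 78.3, 99.777]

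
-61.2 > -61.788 True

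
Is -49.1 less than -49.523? No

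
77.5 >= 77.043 True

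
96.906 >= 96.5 True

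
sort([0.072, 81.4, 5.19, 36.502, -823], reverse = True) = [81.4, 36.502, 5.19, 0.072, -823]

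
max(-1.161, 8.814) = 8.814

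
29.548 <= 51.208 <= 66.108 True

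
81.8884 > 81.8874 True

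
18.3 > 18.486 False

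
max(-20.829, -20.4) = -20.4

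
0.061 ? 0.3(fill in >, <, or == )<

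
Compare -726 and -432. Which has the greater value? -432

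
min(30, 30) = 30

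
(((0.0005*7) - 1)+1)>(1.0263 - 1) False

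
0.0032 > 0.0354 False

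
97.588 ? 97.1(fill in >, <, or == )>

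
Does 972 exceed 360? Yes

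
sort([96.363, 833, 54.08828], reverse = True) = [833, 96.363, 54.08828]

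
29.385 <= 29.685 True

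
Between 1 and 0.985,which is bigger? 1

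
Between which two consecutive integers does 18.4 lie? 18 and 19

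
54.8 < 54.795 False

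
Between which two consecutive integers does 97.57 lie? 97 and 98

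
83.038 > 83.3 False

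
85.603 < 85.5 False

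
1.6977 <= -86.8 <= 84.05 False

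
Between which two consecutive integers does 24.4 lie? 24 and 25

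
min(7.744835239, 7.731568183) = 7.731568183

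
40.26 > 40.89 False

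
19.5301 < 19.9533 True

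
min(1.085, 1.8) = 1.085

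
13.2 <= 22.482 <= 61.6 True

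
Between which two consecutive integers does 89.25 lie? 89 and 90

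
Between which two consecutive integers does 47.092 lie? 47 and 48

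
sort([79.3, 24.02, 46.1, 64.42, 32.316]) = [24.02, 32.316, 46.1, 64.42, 79.3]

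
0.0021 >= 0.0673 False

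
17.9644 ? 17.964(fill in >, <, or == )>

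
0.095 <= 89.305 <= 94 True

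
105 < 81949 True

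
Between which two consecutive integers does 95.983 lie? 95 and 96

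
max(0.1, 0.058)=0.1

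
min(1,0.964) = 0.964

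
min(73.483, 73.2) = 73.2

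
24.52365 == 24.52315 False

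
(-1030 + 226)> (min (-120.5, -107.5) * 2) False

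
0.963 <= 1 True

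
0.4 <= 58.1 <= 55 False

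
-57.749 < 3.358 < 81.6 True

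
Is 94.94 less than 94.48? No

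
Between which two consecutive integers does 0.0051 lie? 0 and 1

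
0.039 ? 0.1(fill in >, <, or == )<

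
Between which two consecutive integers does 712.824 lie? 712 and 713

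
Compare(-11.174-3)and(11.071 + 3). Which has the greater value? (11.071 + 3)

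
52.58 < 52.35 False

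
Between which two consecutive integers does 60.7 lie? 60 and 61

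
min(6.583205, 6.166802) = 6.166802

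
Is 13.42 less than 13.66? Yes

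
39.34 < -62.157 False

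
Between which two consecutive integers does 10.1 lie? 10 and 11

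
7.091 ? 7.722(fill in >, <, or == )<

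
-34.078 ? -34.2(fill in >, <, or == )>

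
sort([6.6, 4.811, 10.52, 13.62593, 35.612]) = [4.811, 6.6, 10.52, 13.62593, 35.612]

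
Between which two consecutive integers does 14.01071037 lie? 14 and 15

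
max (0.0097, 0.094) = 0.094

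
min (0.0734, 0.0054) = 0.0054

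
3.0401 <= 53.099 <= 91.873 True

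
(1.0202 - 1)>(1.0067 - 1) True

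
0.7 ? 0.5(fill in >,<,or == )>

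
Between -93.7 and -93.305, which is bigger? -93.305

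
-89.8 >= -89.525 False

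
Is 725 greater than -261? Yes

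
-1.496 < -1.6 False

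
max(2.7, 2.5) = 2.7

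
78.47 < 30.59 False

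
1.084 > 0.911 True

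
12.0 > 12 False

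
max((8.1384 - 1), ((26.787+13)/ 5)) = 7.9574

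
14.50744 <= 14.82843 True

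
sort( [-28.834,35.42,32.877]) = [-28.834,32.877,35.42]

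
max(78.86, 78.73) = 78.86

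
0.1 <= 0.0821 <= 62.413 False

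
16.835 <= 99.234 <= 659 True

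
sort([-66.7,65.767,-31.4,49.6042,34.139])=[-66.7,-31.4,34.139,49.6042,65.767]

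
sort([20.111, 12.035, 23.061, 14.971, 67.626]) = [12.035, 14.971, 20.111, 23.061, 67.626]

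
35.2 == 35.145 False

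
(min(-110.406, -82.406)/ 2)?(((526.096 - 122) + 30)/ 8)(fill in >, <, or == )<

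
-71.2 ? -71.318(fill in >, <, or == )>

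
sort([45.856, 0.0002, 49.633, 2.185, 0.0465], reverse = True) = [49.633, 45.856, 2.185, 0.0465, 0.0002]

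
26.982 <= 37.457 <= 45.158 True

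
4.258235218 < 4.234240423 False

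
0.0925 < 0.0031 False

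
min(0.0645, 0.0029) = 0.0029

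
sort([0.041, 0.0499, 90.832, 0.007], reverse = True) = [90.832, 0.0499, 0.041, 0.007]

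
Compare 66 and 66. They are equal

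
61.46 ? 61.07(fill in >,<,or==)>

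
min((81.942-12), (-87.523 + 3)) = -84.523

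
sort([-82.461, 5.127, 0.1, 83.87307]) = [-82.461, 0.1, 5.127, 83.87307]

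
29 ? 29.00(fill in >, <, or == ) ==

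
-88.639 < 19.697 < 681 True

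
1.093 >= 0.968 True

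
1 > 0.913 True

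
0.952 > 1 False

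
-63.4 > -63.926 True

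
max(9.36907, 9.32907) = 9.36907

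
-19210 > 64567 False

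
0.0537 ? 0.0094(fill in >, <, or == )>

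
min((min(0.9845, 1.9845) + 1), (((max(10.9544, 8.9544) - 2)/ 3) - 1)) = 1.9845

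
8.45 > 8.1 True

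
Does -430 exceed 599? No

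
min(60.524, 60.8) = 60.524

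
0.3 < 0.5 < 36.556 True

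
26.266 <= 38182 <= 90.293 False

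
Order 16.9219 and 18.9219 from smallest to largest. 16.9219,18.9219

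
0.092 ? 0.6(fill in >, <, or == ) <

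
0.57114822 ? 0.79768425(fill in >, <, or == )<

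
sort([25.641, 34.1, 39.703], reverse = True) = [39.703, 34.1, 25.641]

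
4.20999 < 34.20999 True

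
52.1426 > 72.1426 False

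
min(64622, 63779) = 63779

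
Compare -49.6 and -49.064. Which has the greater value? -49.064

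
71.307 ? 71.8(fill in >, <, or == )<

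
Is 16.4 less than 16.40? No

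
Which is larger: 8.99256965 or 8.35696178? 8.99256965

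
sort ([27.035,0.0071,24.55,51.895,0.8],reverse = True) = [51.895,27.035,24.55,0.8,0.0071]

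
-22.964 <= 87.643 True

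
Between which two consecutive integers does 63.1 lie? 63 and 64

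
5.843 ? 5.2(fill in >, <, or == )>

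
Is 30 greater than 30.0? No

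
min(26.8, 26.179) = 26.179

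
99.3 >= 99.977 False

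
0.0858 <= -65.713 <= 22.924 False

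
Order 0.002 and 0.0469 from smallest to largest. 0.002, 0.0469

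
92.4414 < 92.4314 False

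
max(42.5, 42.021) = 42.5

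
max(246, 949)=949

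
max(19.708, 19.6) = 19.708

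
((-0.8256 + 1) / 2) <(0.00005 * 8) False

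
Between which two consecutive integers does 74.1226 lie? 74 and 75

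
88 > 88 False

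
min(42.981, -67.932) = -67.932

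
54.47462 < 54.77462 True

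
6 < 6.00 False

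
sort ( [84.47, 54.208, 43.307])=[43.307, 54.208, 84.47]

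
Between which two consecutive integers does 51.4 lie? 51 and 52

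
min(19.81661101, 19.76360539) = 19.76360539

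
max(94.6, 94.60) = 94.60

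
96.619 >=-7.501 True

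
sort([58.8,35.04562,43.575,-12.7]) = [-12.7,35.04562,43.575,58.8]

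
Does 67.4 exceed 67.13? Yes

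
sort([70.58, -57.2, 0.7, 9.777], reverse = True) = [70.58, 9.777, 0.7, -57.2]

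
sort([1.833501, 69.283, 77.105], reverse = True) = [77.105, 69.283, 1.833501]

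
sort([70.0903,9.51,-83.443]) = [-83.443,9.51,70.0903]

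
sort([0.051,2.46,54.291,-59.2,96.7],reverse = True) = [96.7,54.291,2.46,0.051,-59.2]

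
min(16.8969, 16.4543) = 16.4543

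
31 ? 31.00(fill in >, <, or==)==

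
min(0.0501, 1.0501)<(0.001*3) False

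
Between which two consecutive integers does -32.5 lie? -33 and -32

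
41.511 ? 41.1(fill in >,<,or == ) >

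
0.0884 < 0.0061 False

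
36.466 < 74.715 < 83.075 True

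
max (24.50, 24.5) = 24.5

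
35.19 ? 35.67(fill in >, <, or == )<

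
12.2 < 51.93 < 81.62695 True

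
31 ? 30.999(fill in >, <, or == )>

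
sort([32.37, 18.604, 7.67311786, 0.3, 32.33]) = [0.3, 7.67311786, 18.604, 32.33, 32.37]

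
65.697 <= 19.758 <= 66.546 False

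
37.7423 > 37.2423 True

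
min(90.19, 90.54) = 90.19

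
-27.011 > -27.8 True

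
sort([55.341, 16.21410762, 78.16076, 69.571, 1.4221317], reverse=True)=[78.16076, 69.571, 55.341, 16.21410762, 1.4221317]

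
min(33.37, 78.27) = 33.37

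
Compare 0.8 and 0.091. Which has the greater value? 0.8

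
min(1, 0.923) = 0.923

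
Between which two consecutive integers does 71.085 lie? 71 and 72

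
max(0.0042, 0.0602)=0.0602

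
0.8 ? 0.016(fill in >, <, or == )>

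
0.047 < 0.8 True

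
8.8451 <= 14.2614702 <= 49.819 True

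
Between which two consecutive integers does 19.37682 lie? 19 and 20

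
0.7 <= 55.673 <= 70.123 True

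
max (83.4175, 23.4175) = 83.4175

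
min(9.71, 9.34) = 9.34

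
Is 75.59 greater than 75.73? No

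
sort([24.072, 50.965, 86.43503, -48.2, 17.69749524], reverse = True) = [86.43503, 50.965, 24.072, 17.69749524, -48.2]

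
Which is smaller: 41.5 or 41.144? 41.144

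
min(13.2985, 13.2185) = 13.2185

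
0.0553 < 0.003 False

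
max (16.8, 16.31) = 16.8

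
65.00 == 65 True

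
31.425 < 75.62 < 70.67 False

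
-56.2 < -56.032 True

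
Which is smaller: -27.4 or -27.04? -27.4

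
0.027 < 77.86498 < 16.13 False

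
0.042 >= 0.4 False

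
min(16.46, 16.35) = 16.35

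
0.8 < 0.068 False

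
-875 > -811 False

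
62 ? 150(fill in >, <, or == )<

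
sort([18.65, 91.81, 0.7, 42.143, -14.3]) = [-14.3, 0.7, 18.65, 42.143, 91.81]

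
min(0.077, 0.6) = 0.077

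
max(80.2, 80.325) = 80.325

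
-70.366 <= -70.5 False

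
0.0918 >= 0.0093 True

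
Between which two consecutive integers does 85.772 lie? 85 and 86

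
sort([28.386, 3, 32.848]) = [3, 28.386, 32.848]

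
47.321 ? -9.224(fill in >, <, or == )>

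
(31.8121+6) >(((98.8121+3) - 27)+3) False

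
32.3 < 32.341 True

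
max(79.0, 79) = 79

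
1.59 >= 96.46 False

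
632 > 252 True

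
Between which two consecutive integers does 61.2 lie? 61 and 62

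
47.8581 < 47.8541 False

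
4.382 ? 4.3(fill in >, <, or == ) >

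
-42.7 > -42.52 False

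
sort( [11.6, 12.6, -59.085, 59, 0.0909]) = [-59.085, 0.0909, 11.6, 12.6, 59]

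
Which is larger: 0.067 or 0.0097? 0.067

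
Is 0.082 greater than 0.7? No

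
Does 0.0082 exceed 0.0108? No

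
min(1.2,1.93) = 1.2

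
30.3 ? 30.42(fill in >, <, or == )<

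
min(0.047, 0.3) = 0.047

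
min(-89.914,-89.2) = -89.914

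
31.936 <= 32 True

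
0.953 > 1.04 False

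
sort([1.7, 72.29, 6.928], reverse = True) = [72.29, 6.928, 1.7]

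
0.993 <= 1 True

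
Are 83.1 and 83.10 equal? Yes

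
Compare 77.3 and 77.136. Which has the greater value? 77.3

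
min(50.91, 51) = 50.91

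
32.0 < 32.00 False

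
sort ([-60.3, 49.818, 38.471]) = [-60.3, 38.471, 49.818]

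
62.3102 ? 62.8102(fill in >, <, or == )<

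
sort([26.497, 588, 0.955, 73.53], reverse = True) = [588, 73.53, 26.497, 0.955]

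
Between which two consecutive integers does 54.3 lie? 54 and 55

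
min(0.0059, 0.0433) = 0.0059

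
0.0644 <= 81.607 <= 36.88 False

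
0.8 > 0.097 True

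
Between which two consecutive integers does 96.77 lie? 96 and 97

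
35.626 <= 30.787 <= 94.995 False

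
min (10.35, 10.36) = 10.35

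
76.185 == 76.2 False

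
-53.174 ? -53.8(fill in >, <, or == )>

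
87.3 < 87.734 True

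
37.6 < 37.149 False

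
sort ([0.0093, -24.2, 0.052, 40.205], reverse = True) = [40.205, 0.052, 0.0093, -24.2]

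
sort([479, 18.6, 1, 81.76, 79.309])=[1, 18.6, 79.309, 81.76, 479]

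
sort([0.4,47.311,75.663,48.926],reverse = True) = [75.663,48.926,47.311,0.4]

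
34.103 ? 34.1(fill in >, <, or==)>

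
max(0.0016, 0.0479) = 0.0479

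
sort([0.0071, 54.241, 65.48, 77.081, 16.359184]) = [0.0071, 16.359184, 54.241, 65.48, 77.081]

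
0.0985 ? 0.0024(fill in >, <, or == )>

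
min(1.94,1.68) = 1.68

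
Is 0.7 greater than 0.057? Yes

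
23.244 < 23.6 True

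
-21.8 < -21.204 True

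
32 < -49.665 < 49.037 False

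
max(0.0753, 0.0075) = 0.0753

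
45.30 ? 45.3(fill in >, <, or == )==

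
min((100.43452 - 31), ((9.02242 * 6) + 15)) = 69.13452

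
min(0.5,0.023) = 0.023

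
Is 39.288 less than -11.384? No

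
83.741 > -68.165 True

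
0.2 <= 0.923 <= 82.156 True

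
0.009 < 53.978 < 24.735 False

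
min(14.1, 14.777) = 14.1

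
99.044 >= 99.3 False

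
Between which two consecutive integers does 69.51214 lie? 69 and 70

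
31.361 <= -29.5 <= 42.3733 False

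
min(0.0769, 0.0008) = 0.0008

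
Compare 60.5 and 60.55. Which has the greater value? 60.55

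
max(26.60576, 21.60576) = 26.60576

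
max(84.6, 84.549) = 84.6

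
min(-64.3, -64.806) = -64.806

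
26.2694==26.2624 False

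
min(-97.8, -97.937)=-97.937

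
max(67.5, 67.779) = 67.779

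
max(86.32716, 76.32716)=86.32716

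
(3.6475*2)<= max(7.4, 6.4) True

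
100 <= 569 True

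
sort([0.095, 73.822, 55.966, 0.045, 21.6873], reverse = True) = [73.822, 55.966, 21.6873, 0.095, 0.045]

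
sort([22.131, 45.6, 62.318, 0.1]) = [0.1, 22.131, 45.6, 62.318]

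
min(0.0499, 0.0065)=0.0065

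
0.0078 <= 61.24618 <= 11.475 False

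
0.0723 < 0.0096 False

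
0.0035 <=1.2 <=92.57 True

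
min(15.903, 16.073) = 15.903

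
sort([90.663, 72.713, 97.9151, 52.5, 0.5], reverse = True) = [97.9151, 90.663, 72.713, 52.5, 0.5]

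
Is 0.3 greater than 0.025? Yes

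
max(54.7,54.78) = 54.78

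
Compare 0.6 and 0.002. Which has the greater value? 0.6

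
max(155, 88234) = 88234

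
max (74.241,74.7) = 74.7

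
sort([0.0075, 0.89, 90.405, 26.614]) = [0.0075, 0.89, 26.614, 90.405]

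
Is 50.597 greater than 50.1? Yes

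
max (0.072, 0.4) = 0.4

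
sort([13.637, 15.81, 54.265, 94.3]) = [13.637, 15.81, 54.265, 94.3]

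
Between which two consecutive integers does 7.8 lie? 7 and 8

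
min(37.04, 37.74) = 37.04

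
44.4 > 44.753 False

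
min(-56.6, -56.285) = -56.6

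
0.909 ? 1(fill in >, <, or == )<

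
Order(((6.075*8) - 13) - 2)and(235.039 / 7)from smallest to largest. (235.039 / 7),(((6.075*8) - 13) - 2)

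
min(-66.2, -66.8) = -66.8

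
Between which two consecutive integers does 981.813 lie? 981 and 982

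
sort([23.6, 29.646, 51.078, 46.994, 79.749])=[23.6, 29.646, 46.994, 51.078, 79.749]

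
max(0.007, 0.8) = 0.8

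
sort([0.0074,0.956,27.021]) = [0.0074,0.956,27.021]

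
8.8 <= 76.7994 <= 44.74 False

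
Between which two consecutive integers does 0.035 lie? 0 and 1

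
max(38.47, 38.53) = 38.53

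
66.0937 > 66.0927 True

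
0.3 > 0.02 True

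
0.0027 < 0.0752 True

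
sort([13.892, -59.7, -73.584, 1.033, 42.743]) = [-73.584, -59.7, 1.033, 13.892, 42.743]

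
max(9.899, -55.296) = 9.899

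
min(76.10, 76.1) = 76.10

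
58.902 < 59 True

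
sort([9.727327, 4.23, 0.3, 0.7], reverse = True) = [9.727327, 4.23, 0.7, 0.3]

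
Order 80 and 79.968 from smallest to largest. 79.968, 80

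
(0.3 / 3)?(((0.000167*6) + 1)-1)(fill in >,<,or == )>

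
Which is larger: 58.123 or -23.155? 58.123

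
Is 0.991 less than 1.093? Yes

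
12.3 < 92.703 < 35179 True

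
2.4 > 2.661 False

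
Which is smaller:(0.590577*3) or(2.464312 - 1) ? (2.464312 - 1)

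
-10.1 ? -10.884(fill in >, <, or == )>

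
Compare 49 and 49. They are equal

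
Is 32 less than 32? No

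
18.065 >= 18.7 False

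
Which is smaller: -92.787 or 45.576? -92.787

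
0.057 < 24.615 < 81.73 True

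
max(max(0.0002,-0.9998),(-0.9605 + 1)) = 0.0395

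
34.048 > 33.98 True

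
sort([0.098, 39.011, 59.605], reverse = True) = [59.605, 39.011, 0.098]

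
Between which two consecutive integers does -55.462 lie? -56 and -55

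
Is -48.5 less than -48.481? Yes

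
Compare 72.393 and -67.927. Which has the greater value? 72.393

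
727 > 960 False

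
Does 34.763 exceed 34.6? Yes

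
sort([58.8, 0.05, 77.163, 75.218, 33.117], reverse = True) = [77.163, 75.218, 58.8, 33.117, 0.05]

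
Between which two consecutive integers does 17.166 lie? 17 and 18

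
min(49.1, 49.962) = 49.1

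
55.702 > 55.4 True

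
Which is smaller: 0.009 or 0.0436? 0.009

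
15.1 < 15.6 True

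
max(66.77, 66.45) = 66.77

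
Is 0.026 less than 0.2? Yes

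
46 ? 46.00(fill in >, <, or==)==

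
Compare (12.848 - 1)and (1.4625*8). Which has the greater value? (12.848 - 1)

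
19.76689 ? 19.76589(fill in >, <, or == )>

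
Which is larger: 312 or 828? 828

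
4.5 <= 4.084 False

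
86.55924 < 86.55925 True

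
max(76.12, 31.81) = 76.12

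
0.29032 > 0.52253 False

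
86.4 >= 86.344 True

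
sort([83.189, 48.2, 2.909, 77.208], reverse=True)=[83.189, 77.208, 48.2, 2.909]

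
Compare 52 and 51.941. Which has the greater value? 52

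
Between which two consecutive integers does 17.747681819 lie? 17 and 18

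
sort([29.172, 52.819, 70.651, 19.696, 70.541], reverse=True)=[70.651, 70.541, 52.819, 29.172, 19.696]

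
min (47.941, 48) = 47.941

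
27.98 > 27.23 True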